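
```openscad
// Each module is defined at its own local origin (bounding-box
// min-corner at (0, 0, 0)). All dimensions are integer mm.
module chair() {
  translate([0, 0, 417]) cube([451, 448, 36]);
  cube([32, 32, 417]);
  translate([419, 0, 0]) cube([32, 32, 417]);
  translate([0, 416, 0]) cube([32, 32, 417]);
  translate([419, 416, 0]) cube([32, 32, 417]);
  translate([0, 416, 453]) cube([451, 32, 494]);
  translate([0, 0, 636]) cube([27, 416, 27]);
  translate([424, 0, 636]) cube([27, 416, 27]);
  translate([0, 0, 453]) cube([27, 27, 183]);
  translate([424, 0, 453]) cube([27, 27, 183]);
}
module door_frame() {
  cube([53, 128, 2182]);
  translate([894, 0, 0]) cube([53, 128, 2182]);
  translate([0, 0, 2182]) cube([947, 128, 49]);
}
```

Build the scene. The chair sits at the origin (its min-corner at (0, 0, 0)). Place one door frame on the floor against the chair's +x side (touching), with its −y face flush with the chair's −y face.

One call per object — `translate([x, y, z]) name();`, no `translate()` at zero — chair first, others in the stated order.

chair();
translate([451, 0, 0]) door_frame();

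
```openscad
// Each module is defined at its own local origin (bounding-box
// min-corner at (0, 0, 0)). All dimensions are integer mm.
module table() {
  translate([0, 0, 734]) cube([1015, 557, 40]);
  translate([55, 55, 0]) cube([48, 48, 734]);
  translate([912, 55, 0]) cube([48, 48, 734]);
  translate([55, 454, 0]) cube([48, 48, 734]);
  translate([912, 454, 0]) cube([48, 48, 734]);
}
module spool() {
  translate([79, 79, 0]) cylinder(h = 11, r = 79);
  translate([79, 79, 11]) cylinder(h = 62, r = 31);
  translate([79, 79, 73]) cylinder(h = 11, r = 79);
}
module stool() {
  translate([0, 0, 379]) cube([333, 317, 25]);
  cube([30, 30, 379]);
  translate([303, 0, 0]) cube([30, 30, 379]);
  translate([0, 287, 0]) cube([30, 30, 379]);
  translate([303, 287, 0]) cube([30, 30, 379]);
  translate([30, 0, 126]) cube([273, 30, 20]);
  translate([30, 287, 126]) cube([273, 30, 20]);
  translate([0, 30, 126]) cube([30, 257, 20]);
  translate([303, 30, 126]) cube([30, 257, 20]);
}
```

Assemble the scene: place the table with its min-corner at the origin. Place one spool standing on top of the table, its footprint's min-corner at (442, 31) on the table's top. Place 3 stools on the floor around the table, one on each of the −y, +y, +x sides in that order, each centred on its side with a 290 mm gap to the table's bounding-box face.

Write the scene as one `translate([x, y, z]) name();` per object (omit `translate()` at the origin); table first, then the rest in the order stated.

table();
translate([442, 31, 774]) spool();
translate([341, -607, 0]) stool();
translate([341, 847, 0]) stool();
translate([1305, 120, 0]) stool();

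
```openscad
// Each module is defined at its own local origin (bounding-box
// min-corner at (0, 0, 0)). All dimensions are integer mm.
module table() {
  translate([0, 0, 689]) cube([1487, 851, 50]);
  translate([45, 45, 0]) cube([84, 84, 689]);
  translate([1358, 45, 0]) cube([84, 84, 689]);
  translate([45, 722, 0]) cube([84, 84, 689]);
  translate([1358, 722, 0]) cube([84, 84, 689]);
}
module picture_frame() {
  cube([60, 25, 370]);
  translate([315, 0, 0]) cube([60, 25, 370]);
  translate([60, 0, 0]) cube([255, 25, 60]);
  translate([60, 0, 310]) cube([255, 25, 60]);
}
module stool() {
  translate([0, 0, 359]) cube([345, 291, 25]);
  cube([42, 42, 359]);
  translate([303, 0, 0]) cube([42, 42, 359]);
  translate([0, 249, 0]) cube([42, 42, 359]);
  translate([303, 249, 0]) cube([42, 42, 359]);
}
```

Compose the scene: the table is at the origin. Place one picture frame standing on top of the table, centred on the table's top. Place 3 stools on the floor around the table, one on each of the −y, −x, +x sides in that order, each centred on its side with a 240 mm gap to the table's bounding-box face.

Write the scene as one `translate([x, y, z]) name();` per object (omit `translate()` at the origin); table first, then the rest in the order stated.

table();
translate([556, 413, 739]) picture_frame();
translate([571, -531, 0]) stool();
translate([-585, 280, 0]) stool();
translate([1727, 280, 0]) stool();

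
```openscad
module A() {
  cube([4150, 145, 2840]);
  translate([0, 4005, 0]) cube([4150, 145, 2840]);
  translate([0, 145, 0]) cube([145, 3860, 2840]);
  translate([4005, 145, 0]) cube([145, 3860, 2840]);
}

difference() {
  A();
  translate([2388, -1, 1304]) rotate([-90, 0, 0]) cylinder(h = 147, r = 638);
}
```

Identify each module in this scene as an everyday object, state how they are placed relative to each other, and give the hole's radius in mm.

A is a house frame. The house frame has a circular hole through its front wall. The hole's radius is 638 mm.

The subtracted cylinder has r = 638 mm.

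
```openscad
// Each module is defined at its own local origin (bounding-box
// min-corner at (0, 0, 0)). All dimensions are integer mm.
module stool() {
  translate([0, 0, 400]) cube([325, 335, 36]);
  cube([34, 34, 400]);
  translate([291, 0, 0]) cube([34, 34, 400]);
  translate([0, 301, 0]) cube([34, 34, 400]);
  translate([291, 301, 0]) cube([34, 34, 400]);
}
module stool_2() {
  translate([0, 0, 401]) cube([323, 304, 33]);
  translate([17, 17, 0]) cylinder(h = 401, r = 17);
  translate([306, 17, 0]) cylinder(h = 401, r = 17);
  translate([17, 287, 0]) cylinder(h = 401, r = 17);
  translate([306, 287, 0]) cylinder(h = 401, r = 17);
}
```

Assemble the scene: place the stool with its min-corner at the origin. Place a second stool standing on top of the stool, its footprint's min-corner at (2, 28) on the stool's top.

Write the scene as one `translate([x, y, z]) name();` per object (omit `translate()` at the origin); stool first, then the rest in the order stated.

stool();
translate([2, 28, 436]) stool_2();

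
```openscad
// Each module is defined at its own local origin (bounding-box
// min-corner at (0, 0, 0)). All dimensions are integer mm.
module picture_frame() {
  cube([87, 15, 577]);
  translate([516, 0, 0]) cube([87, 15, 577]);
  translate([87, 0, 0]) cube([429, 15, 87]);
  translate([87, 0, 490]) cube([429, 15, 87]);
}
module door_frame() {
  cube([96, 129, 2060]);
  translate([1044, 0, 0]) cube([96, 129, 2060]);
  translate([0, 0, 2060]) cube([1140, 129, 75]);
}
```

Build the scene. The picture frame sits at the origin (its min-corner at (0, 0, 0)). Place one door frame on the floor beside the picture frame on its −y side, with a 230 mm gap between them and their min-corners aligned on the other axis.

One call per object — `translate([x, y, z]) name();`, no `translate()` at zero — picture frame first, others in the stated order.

picture_frame();
translate([0, -359, 0]) door_frame();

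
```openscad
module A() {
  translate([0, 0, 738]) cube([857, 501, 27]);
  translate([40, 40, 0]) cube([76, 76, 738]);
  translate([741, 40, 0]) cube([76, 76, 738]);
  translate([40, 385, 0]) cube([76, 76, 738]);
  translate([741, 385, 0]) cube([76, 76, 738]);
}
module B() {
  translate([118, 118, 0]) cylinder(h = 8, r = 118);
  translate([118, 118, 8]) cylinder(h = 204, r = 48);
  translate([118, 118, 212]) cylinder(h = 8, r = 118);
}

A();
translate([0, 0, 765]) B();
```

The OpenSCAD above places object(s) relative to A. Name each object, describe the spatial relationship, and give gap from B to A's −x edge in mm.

A is a table. B is a spool. The spool is on top of the table. The gap from the spool to the table's −x edge is 0 mm.

The spool's min-x is at 0; the table's min-x is 0; gap = 0 mm.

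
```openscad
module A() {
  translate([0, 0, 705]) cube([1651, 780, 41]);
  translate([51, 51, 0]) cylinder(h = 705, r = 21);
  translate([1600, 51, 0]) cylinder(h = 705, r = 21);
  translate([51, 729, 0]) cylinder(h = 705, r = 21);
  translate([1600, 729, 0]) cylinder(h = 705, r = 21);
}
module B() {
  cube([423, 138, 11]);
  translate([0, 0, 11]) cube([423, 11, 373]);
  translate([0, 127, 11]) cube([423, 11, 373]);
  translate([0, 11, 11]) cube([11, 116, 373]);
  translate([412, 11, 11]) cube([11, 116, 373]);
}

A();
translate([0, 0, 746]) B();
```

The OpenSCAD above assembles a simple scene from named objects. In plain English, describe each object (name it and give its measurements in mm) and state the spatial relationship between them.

A is a table: top 1651 mm (x) × 780 mm (y), 41 mm thick, upper face at z = 746 mm, on four round legs of 42 mm diameter, each leg's bounding box inset 30 mm from the nearest pair of top edges, running from z = 0 to the bottom of the top.

B is an open storage box with external size 423×138×384 mm and wall thickness 11 mm (the base is also 11 mm thick). The base covers the whole footprint; the four walls stand on the base, with the y-facing walls full-width and the x-facing walls fitting between their inner faces.

The open box is on top of the table.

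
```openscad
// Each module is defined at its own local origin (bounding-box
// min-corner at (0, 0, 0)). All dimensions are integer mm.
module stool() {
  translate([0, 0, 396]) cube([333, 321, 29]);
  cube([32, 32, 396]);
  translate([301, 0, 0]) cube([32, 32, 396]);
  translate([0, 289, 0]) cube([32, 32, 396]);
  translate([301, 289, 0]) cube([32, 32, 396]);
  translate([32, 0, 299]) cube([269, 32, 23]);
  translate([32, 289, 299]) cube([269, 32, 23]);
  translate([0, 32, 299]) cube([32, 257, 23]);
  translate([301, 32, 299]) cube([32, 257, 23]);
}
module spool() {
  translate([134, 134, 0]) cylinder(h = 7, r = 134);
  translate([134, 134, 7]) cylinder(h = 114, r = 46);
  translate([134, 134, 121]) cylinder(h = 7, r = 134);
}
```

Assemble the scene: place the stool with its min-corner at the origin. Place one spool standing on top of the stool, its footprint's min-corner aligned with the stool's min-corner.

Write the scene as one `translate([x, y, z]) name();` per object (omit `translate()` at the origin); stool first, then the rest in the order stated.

stool();
translate([0, 0, 425]) spool();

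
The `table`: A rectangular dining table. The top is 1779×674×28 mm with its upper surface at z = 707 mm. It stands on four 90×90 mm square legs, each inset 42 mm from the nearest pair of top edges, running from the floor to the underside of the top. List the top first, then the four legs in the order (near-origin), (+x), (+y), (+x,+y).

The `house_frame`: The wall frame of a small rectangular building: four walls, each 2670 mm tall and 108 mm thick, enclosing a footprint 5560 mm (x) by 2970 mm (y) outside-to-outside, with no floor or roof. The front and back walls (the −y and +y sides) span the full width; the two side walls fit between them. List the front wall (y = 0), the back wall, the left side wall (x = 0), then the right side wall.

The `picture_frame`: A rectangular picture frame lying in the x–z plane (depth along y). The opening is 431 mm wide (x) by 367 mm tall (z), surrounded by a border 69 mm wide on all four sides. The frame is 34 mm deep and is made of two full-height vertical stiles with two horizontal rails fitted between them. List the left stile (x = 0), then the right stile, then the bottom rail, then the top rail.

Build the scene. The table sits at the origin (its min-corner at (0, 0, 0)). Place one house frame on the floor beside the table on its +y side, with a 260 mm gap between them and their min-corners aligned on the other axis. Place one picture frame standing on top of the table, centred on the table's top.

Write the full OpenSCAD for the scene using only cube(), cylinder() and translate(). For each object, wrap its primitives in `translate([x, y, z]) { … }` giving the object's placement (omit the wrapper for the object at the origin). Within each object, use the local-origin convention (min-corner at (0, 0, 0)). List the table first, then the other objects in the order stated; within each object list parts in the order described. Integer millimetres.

translate([0, 0, 679]) cube([1779, 674, 28]);
translate([42, 42, 0]) cube([90, 90, 679]);
translate([1647, 42, 0]) cube([90, 90, 679]);
translate([42, 542, 0]) cube([90, 90, 679]);
translate([1647, 542, 0]) cube([90, 90, 679]);
translate([0, 934, 0]) {
  cube([5560, 108, 2670]);
  translate([0, 2862, 0]) cube([5560, 108, 2670]);
  translate([0, 108, 0]) cube([108, 2754, 2670]);
  translate([5452, 108, 0]) cube([108, 2754, 2670]);
}
translate([605, 320, 707]) {
  cube([69, 34, 505]);
  translate([500, 0, 0]) cube([69, 34, 505]);
  translate([69, 0, 0]) cube([431, 34, 69]);
  translate([69, 0, 436]) cube([431, 34, 69]);
}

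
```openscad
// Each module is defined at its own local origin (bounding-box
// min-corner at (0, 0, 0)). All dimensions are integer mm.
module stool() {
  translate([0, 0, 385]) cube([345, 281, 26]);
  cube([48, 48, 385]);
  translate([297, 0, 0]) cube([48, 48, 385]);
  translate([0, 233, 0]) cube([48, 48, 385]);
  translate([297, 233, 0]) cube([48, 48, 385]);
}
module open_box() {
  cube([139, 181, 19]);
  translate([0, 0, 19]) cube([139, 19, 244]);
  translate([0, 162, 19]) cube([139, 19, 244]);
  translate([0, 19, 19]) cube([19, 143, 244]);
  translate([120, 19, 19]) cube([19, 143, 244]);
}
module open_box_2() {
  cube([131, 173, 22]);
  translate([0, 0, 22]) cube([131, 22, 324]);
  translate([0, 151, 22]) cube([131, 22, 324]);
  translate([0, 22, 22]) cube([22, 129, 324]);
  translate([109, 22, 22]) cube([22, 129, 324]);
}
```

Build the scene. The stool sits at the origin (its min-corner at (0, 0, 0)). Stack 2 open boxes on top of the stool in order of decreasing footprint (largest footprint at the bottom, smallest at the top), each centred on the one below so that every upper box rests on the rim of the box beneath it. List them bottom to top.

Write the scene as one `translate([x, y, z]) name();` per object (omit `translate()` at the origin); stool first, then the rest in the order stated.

stool();
translate([103, 50, 411]) open_box();
translate([107, 54, 674]) open_box_2();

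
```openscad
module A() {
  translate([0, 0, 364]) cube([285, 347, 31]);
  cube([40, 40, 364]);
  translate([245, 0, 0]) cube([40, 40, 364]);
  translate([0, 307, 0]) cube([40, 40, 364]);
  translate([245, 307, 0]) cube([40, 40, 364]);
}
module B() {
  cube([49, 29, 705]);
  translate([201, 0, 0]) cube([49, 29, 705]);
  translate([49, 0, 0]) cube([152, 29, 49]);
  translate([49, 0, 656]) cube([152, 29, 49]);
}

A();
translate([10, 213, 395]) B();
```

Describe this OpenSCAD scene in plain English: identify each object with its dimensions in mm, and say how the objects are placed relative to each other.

A is a simple wooden stool: a rectangular seat 285 mm (x) by 347 mm (y), 31 mm thick, top face at z = 395 mm, on four square legs, each 40×40 mm in cross-section. The legs rest on z = 0, each flush with a corner of the seat.

B is a picture frame with a 152×607 mm rectangular opening (x by z) and a uniform 49 mm border on every side. Frame depth is 29 mm along y. It is built from two vertical stiles running the full outside height and two horizontal rails spanning the gap between the stiles.

The picture frame is on top of the stool.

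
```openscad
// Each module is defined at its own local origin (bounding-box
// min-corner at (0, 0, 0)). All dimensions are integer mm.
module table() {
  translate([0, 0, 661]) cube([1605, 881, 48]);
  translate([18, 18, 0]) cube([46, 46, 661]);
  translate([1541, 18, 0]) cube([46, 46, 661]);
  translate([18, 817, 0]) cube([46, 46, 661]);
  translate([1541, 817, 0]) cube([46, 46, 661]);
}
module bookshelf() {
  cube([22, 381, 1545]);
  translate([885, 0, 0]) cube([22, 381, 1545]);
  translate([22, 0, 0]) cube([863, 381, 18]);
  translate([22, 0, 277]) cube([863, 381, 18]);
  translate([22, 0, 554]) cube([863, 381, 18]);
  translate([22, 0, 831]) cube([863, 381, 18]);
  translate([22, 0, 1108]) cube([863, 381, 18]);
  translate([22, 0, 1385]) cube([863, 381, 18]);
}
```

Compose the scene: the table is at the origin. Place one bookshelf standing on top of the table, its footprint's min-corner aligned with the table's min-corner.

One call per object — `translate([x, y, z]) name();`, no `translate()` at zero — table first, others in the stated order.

table();
translate([0, 0, 709]) bookshelf();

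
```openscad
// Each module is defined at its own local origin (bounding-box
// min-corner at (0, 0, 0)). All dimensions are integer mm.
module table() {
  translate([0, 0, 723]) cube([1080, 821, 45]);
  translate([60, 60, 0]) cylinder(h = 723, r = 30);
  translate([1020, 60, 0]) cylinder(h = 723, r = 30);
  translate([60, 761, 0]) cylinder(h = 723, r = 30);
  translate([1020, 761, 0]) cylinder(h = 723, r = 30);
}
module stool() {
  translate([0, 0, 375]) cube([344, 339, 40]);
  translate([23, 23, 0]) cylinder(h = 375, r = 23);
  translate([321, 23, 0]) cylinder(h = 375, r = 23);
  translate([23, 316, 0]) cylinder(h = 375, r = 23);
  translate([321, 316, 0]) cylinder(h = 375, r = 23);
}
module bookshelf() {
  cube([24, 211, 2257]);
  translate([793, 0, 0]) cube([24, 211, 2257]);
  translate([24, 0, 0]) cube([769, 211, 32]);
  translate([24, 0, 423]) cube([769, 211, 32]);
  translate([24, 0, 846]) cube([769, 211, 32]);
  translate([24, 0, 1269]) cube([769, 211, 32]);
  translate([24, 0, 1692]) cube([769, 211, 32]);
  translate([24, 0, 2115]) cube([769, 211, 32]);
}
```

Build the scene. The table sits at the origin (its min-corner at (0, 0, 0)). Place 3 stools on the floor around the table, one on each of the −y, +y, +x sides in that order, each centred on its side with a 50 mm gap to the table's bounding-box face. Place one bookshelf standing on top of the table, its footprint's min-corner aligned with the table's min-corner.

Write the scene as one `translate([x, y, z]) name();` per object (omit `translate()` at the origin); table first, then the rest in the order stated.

table();
translate([368, -389, 0]) stool();
translate([368, 871, 0]) stool();
translate([1130, 241, 0]) stool();
translate([0, 0, 768]) bookshelf();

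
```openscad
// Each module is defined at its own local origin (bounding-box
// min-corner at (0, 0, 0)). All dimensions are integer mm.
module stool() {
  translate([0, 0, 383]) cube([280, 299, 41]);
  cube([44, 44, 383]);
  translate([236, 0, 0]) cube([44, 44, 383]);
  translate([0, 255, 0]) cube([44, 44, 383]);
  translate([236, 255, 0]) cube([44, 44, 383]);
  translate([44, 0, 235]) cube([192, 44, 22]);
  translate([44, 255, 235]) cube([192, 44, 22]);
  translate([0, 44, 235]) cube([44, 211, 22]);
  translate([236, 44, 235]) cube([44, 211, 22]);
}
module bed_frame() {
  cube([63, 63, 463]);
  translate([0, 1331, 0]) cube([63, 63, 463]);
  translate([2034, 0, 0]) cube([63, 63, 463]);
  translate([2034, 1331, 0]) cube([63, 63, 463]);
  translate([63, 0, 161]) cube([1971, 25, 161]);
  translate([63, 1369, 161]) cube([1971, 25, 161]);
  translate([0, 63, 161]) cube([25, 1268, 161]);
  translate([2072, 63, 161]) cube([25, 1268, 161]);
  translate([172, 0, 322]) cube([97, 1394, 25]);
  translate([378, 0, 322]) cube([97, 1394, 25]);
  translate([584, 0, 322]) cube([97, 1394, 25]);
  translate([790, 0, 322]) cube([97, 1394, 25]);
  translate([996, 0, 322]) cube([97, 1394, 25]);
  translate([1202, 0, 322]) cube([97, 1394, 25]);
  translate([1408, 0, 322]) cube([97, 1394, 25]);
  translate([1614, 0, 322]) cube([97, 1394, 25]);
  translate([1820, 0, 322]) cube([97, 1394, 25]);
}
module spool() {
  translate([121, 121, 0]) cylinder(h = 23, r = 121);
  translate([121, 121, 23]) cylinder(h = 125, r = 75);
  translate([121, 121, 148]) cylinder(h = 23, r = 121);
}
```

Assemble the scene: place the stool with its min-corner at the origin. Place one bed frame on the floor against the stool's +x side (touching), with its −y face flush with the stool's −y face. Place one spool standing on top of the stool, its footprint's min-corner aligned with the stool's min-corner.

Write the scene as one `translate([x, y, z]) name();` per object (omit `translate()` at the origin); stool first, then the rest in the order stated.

stool();
translate([280, 0, 0]) bed_frame();
translate([0, 0, 424]) spool();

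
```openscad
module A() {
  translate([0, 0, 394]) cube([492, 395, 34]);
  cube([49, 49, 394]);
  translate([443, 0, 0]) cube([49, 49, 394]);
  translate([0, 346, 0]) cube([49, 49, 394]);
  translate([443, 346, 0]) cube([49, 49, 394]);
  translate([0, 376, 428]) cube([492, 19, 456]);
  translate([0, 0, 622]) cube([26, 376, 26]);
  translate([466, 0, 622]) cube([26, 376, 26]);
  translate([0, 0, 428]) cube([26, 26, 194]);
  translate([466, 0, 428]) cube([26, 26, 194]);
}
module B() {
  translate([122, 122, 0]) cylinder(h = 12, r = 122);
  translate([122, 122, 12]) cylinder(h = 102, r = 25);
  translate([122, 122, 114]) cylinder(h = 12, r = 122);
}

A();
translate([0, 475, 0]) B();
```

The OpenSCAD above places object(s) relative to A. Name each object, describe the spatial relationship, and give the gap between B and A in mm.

A is a chair. B is a spool. The spool is on the floor beside the chair on its +y side. The gap between the spool and the chair is 80 mm.

The spool's nearest face is 80 mm from the chair's +y face.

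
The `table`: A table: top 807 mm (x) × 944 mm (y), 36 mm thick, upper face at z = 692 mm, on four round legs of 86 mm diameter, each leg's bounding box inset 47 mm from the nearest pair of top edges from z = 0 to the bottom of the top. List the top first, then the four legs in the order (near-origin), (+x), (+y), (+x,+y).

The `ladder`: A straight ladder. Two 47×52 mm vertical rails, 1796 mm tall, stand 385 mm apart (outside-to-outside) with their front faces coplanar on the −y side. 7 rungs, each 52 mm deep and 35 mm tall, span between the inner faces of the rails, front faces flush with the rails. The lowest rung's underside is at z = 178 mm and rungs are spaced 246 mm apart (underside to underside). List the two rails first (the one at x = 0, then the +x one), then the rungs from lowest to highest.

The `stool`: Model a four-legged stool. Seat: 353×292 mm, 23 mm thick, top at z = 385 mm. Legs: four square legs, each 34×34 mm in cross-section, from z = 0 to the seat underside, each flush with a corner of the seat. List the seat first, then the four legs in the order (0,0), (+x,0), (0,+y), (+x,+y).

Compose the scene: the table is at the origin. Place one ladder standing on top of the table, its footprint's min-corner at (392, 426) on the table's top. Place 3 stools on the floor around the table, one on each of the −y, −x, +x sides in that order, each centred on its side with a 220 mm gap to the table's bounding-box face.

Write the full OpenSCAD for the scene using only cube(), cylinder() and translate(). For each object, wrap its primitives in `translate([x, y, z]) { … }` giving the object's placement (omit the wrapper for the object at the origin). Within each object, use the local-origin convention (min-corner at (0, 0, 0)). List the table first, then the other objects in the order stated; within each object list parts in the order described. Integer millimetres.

translate([0, 0, 656]) cube([807, 944, 36]);
translate([90, 90, 0]) cylinder(h = 656, r = 43);
translate([717, 90, 0]) cylinder(h = 656, r = 43);
translate([90, 854, 0]) cylinder(h = 656, r = 43);
translate([717, 854, 0]) cylinder(h = 656, r = 43);
translate([392, 426, 692]) {
  cube([47, 52, 1796]);
  translate([338, 0, 0]) cube([47, 52, 1796]);
  translate([47, 0, 178]) cube([291, 52, 35]);
  translate([47, 0, 424]) cube([291, 52, 35]);
  translate([47, 0, 670]) cube([291, 52, 35]);
  translate([47, 0, 916]) cube([291, 52, 35]);
  translate([47, 0, 1162]) cube([291, 52, 35]);
  translate([47, 0, 1408]) cube([291, 52, 35]);
  translate([47, 0, 1654]) cube([291, 52, 35]);
}
translate([227, -512, 0]) {
  translate([0, 0, 362]) cube([353, 292, 23]);
  cube([34, 34, 362]);
  translate([319, 0, 0]) cube([34, 34, 362]);
  translate([0, 258, 0]) cube([34, 34, 362]);
  translate([319, 258, 0]) cube([34, 34, 362]);
}
translate([-573, 326, 0]) {
  translate([0, 0, 362]) cube([353, 292, 23]);
  cube([34, 34, 362]);
  translate([319, 0, 0]) cube([34, 34, 362]);
  translate([0, 258, 0]) cube([34, 34, 362]);
  translate([319, 258, 0]) cube([34, 34, 362]);
}
translate([1027, 326, 0]) {
  translate([0, 0, 362]) cube([353, 292, 23]);
  cube([34, 34, 362]);
  translate([319, 0, 0]) cube([34, 34, 362]);
  translate([0, 258, 0]) cube([34, 34, 362]);
  translate([319, 258, 0]) cube([34, 34, 362]);
}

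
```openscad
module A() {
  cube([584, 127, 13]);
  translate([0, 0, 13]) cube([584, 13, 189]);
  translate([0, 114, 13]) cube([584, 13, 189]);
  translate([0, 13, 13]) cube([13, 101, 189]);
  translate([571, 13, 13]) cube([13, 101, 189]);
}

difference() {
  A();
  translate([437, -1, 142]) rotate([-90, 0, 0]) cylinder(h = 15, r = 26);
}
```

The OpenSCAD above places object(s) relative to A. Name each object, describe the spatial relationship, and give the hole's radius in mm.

A is an open box. The open box has a circular hole through its front wall. The hole's radius is 26 mm.

The subtracted cylinder has r = 26 mm.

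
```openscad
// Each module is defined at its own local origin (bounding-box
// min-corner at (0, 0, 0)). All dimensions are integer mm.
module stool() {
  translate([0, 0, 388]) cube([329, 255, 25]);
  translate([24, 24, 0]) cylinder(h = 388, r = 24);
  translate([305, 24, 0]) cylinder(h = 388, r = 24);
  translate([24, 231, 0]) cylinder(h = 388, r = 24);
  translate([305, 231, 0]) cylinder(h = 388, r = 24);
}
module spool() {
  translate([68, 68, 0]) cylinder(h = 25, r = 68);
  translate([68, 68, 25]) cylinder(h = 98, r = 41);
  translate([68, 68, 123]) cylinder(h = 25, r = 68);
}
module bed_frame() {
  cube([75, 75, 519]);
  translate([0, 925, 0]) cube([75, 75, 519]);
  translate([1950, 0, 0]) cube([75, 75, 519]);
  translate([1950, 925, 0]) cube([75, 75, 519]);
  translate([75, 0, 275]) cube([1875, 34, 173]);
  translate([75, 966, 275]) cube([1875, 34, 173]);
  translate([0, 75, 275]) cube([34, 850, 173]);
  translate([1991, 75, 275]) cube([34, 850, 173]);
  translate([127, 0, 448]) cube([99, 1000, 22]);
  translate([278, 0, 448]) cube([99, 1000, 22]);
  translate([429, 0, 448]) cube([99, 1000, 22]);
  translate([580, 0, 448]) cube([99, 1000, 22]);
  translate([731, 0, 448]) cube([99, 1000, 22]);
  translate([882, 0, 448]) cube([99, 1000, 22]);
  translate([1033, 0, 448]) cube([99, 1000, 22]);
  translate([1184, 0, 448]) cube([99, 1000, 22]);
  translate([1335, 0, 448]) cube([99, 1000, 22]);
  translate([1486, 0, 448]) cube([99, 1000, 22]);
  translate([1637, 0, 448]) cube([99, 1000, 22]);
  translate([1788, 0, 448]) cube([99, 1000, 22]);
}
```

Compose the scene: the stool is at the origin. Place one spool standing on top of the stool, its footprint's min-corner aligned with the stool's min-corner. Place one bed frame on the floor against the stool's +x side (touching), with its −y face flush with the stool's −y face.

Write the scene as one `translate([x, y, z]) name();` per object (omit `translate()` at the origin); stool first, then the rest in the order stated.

stool();
translate([0, 0, 413]) spool();
translate([329, 0, 0]) bed_frame();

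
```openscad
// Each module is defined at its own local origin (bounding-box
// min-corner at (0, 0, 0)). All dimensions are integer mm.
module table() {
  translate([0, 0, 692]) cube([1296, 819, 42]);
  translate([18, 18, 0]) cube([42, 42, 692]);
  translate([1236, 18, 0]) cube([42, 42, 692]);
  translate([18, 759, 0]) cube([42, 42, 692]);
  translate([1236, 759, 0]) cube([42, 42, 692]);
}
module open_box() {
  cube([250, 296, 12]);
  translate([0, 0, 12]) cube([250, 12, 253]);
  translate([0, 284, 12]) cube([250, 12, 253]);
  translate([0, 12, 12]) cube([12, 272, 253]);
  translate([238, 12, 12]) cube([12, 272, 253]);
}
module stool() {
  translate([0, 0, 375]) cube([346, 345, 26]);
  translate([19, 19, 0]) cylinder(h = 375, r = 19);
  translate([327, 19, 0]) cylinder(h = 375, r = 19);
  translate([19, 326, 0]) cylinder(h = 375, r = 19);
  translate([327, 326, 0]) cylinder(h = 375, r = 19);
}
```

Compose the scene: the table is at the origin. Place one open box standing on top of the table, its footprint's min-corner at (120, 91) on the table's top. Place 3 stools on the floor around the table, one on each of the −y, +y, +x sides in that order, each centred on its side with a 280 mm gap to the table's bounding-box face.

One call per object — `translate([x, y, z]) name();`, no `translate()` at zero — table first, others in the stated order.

table();
translate([120, 91, 734]) open_box();
translate([475, -625, 0]) stool();
translate([475, 1099, 0]) stool();
translate([1576, 237, 0]) stool();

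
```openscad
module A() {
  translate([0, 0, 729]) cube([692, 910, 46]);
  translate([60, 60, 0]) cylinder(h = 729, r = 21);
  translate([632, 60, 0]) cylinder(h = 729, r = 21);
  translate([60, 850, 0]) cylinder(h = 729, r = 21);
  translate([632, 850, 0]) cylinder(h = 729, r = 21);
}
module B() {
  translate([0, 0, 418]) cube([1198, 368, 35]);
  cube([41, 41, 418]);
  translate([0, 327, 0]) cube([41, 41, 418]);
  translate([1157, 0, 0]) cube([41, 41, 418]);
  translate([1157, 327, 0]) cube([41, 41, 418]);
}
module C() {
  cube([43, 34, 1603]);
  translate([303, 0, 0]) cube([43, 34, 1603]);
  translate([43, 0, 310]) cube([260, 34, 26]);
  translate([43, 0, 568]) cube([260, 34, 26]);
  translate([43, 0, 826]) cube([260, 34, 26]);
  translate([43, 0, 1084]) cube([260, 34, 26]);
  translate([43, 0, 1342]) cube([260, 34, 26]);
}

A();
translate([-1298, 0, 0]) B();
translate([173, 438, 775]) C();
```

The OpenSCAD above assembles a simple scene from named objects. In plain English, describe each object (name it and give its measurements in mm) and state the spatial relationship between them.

A is a table with a 692×910 mm rectangular top, 46 mm thick, top surface at z = 775 mm, supported by four round legs of 42 mm diameter, each leg's bounding box inset 39 mm from the nearest pair of top edges, running from the floor.

B is a long wooden bench with a 1198 mm (x) × 368 mm (y) seat, 35 mm thick, its top surface 453 mm above the floor. Four 41 mm square legs at the seat corners, flush with the edges, run from z = 0 to the seat underside.

C is a wooden ladder with two side rails of 43×34 mm section and 1603 mm height, set 346 mm apart overall. Between them run 5 rectangular rungs (34 mm deep, 26 mm thick), front faces flush with the rails' −y face. The bottom of the first rung is 310 mm above the floor and each subsequent rung is 258 mm higher than the one below.

The bench is on the floor beside the table on its −x side. The ladder is on top of the table, centred.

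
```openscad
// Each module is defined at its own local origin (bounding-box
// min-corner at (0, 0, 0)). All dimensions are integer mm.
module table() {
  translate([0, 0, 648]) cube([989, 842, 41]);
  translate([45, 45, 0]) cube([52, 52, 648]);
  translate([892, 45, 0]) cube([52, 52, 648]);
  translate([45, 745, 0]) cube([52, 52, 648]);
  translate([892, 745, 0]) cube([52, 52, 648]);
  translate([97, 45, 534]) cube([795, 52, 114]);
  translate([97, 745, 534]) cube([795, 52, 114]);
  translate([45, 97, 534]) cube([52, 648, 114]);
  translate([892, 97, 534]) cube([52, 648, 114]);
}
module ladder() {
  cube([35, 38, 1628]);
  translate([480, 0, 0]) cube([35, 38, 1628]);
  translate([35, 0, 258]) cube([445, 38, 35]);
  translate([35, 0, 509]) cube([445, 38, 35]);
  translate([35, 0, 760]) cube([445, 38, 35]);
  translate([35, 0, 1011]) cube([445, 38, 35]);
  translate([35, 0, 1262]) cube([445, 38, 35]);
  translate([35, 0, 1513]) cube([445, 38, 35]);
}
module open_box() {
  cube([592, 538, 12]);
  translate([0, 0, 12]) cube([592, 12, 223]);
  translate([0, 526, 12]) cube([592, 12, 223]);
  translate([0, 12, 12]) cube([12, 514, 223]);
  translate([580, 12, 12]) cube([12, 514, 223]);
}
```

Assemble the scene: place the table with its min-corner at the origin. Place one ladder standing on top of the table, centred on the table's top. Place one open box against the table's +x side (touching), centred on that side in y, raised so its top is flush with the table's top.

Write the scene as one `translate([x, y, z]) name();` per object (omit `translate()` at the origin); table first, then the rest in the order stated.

table();
translate([237, 402, 689]) ladder();
translate([989, 152, 454]) open_box();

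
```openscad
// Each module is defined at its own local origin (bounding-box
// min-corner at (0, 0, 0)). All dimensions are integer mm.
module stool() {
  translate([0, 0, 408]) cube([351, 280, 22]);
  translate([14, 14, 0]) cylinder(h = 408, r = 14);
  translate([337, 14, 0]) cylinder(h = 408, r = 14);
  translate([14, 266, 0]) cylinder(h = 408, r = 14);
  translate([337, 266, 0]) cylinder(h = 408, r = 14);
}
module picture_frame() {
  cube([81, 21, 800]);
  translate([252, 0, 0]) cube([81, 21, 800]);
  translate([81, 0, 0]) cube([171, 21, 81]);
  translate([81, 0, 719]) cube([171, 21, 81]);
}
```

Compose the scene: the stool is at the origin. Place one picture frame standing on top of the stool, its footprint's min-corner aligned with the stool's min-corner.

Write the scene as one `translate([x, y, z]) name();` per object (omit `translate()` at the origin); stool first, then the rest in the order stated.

stool();
translate([0, 0, 430]) picture_frame();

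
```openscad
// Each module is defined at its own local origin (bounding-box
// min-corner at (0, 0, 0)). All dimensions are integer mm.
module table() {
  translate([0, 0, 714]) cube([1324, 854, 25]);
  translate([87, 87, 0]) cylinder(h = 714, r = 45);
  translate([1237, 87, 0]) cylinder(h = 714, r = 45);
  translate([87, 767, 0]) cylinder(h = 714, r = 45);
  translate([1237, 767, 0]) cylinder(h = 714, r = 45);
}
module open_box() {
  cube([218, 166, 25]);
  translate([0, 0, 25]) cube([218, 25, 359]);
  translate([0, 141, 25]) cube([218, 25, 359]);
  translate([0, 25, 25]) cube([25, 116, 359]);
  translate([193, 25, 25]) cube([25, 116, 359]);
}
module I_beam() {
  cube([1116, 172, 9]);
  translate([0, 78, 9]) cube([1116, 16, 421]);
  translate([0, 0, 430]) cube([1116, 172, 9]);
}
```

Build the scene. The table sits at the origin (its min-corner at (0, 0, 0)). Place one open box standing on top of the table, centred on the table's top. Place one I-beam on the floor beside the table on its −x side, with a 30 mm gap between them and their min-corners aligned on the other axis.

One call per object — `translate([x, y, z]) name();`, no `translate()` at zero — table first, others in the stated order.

table();
translate([553, 344, 739]) open_box();
translate([-1146, 0, 0]) I_beam();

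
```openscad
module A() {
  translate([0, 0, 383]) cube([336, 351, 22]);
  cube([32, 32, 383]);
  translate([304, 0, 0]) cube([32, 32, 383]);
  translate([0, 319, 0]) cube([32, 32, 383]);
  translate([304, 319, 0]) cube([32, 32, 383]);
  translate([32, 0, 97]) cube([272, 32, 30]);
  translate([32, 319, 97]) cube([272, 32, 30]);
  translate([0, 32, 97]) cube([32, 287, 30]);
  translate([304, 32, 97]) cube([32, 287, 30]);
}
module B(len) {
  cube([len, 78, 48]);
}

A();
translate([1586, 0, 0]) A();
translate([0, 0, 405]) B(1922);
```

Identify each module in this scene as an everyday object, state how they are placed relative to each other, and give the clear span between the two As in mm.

A is a stool. B is a beam. A beam spans the tops of two stools. The clear span between the two stools is 1250 mm.

Second stool starts at x = 1586; first ends at x = 336; clear span = 1586 − 336 = 1250 mm.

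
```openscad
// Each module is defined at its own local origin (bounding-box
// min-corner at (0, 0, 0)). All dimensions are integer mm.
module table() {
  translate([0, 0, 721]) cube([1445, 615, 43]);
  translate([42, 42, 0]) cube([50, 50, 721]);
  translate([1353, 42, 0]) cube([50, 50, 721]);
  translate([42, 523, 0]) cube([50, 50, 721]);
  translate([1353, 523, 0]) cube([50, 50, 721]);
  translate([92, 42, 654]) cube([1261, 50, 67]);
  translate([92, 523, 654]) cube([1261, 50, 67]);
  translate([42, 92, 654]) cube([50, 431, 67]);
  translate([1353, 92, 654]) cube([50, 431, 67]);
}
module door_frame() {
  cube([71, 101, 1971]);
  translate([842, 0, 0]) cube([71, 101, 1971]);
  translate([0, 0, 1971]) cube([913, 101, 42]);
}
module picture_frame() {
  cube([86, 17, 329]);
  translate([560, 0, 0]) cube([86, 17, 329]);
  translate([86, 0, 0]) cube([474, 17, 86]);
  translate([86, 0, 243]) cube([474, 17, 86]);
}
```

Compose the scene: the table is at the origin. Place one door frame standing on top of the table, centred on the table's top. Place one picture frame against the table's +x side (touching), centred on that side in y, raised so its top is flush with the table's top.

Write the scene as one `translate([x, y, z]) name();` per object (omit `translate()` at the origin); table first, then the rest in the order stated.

table();
translate([266, 257, 764]) door_frame();
translate([1445, 299, 435]) picture_frame();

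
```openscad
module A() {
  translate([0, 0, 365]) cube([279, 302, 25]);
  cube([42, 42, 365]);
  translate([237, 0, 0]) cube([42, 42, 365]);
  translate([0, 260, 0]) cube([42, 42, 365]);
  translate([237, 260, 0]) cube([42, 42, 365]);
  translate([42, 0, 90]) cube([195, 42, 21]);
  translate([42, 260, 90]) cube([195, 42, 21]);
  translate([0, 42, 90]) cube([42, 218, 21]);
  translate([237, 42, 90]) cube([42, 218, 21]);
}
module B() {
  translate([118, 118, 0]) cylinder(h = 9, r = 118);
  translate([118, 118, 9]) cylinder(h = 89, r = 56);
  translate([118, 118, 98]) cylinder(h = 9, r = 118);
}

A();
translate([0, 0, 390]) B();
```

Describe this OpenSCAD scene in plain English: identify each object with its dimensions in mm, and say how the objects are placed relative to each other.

A is a four-legged stool. The seat is a 279×302×25 mm slab whose top surface is at z = 390 mm; four square legs, each 42×42 mm in cross-section, run from the floor (z = 0) to the underside of the seat, each flush with a corner of the seat. Four stretchers, 42 mm wide and 21 mm tall, connect adjacent legs with their undersides at z = 90 mm, each running between the inner faces of the legs it joins and aligned with the legs' outer faces on the other axis.

B is a spool: two coaxial disc flanges of radius 118 mm and thickness 9 mm, joined by a core cylinder of radius 56 mm and height 89 mm. The lower flange rests on z = 0 and the three cylinders share a vertical axis.

The spool is on top of the stool.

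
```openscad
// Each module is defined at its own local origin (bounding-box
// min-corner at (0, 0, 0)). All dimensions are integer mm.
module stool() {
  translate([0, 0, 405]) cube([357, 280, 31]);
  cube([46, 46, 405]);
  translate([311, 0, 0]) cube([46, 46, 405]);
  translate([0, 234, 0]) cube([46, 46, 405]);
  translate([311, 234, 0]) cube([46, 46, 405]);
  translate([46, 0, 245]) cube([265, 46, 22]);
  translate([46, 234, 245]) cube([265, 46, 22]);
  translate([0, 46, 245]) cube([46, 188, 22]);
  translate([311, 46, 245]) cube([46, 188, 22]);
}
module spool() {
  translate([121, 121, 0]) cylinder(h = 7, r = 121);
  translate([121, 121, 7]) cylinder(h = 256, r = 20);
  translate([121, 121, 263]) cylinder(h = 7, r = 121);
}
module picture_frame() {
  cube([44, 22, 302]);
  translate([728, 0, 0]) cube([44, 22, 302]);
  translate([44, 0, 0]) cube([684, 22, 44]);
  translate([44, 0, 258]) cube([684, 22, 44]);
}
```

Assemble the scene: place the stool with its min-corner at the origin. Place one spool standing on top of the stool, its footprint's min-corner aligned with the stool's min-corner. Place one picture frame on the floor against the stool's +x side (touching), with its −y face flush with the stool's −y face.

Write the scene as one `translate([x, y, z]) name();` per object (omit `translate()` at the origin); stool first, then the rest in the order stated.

stool();
translate([0, 0, 436]) spool();
translate([357, 0, 0]) picture_frame();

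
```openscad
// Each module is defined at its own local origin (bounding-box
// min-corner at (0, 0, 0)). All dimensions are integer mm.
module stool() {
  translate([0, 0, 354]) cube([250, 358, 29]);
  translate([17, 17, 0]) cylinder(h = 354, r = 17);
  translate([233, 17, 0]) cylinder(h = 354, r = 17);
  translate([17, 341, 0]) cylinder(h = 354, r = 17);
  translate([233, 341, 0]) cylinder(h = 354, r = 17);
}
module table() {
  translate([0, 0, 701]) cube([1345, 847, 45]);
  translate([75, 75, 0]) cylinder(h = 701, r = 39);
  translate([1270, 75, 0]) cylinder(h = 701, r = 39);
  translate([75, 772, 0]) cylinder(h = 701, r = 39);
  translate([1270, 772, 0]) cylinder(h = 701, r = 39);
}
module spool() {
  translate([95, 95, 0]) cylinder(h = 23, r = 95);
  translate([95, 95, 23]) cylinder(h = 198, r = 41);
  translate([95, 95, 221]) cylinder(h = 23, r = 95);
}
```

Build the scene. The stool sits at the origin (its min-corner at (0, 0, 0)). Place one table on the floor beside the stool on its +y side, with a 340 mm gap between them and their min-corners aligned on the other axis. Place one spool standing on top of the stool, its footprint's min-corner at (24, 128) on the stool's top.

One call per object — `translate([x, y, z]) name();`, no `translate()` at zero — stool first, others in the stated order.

stool();
translate([0, 698, 0]) table();
translate([24, 128, 383]) spool();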